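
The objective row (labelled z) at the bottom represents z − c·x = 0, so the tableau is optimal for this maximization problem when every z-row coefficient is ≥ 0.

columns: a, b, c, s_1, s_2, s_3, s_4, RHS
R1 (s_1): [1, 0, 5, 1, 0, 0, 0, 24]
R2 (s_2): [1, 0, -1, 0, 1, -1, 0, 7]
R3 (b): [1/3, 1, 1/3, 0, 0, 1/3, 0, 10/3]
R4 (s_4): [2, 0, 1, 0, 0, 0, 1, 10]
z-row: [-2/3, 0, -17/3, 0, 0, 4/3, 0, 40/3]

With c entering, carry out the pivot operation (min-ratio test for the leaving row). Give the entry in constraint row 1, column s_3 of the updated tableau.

0

Ratio test on column c — row 1: 24/5 = 24/5; row 2: entry -1 ≤ 0; row 3: (10/3)/(1/3) = 10; row 4: 10/1 = 10. Minimum is 24/5 at row 1 (s_1 leaves); pivot element 5.
Divide row 1 by 5; eliminate column c from the other rows.
In the new row 1, the s_3 entry is the old entry divided by the pivot: 0/5 = 0.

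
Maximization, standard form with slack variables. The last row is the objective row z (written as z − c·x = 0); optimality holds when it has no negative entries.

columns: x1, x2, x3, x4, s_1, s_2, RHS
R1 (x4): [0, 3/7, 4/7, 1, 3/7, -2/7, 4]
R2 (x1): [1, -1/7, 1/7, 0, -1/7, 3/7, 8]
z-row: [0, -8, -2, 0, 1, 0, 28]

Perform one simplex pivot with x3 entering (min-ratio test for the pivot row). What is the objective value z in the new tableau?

42

Ratio test on column x3 — row 1: 4/(4/7) = 7; row 2: 8/(1/7) = 56. Minimum is 7 at row 1 (x4 leaves); pivot element 4/7.
Pivot on row 1; the z-row RHS becomes 28 − (-2)·7 = 42.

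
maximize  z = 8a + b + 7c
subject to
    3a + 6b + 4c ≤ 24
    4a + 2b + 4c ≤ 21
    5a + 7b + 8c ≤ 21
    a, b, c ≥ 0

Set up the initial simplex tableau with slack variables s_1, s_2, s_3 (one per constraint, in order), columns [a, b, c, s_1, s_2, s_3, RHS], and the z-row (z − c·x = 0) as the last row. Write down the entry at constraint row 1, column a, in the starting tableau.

Constraint 1 has coefficient 3 on a.

3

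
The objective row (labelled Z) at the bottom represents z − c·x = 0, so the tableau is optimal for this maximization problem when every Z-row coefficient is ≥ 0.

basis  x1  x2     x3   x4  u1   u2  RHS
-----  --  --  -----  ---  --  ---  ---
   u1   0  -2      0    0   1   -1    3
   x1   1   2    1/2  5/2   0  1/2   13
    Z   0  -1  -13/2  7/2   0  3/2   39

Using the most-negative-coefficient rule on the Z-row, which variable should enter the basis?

Negative Z-row entries: x2: -1, x3: -13/2.
The most negative is -13/2 in column x3, so x3 enters.

x3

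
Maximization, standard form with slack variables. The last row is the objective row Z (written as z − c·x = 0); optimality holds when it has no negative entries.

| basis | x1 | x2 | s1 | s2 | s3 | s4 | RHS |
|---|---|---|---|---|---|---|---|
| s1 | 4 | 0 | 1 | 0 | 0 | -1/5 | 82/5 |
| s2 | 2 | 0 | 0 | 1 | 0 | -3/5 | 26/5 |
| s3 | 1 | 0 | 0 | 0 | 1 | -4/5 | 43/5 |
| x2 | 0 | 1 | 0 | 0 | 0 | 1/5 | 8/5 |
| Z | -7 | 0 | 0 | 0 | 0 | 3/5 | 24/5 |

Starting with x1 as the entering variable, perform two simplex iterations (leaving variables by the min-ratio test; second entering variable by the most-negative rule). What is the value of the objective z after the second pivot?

Ratio test on column x1 — row 1: (82/5)/4 = 41/10; row 2: (26/5)/2 = 13/5; row 3: (43/5)/1 = 43/5; row 4: entry 0 ≤ 0. Minimum is 13/5 at row 2 (s2 leaves); pivot element 2.
Pivot on row 2; the Z-row RHS becomes 24/5 − (-7)·(13/5) = 23.
Next entering variable (most negative Z-row entry -3/2): s4.
Ratio test on column s4 — row 1: 6/1 = 6; row 2: entry -3/10 ≤ 0; row 3: entry -1/2 ≤ 0; row 4: (8/5)/(1/5) = 8. Minimum is 6 at row 1 (s1 leaves); pivot element 1.
After the second pivot the Z-row RHS is 23 − (-3/2)·6 = 32.

32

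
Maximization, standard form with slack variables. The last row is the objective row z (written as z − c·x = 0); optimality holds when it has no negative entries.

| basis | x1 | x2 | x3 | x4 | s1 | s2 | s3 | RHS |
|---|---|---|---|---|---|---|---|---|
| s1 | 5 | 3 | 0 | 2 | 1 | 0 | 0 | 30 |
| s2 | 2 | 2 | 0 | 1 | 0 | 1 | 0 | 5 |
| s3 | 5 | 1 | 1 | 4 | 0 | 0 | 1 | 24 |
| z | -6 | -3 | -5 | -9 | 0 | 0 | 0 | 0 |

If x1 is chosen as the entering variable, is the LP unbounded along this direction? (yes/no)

Column x1 has positive entries in row(s) 1, 2, 3, so the ratio test bounds it — not unbounded.

no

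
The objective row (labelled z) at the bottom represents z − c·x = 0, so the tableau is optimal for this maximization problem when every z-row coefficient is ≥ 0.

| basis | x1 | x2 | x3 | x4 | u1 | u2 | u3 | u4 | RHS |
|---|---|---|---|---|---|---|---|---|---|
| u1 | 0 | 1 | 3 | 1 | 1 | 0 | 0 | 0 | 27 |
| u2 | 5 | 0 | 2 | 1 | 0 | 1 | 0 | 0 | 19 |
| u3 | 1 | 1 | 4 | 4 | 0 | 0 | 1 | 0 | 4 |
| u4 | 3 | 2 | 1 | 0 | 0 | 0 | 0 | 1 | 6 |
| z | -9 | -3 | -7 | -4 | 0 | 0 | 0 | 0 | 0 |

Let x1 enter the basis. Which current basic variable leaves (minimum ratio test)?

Column x1 entries and ratios — u1: 0 ≤ 0, skip; u2: 19/5 = 19/5; u3: 4/1 = 4; u4: 6/3 = 2.
Smallest ratio is 2 in the row of u4, so u4 leaves.

u4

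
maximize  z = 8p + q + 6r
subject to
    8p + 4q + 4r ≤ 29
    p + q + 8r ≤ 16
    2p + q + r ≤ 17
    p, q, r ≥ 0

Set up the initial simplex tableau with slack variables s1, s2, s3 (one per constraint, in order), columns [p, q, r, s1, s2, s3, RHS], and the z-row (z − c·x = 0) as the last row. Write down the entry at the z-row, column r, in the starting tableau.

The z-row carries the negated objective coefficients: the r entry is -6.

-6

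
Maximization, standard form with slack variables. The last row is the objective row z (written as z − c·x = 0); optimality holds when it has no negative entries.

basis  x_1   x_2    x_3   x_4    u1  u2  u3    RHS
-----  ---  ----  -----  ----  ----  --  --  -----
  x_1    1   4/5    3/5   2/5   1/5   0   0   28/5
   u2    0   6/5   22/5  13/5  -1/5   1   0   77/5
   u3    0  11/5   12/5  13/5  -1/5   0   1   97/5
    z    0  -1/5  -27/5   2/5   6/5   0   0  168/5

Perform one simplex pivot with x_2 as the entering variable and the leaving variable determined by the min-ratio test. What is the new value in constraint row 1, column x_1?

Ratio test on column x_2 — row 1: (28/5)/(4/5) = 7; row 2: (77/5)/(6/5) = 77/6; row 3: (97/5)/(11/5) = 97/11. Minimum is 7 at row 1 (x_1 leaves); pivot element 4/5.
Divide row 1 by 4/5; eliminate column x_2 from the other rows.
In the new row 1, the x_1 entry is the old entry divided by the pivot: 1/(4/5) = 5/4.

5/4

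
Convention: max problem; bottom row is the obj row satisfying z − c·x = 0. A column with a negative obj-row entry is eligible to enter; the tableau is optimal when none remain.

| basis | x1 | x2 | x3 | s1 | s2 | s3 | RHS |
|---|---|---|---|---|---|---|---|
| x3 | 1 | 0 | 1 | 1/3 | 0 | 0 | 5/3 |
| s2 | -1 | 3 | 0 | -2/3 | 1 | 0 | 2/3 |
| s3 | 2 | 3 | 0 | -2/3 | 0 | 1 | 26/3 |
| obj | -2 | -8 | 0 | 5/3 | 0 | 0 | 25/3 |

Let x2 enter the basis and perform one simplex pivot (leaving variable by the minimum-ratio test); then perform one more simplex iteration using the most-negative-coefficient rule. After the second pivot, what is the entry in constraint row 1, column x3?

Ratio test on column x2 — row 1: entry 0 ≤ 0; row 2: (2/3)/3 = 2/9; row 3: (26/3)/3 = 26/9. Minimum is 2/9 at row 2 (s2 leaves); pivot element 3.
Divide row 2 by 3; eliminate column x2 from the other rows.
Second iteration: most negative obj-row entry is -14/3 in column x1, so x1 enters.
Ratio test on column x1 — row 1: (5/3)/1 = 5/3; row 2: entry -1/3 ≤ 0; row 3: 8/3 = 8/3. Minimum is 5/3 at row 1 (x3 leaves); pivot element 1.
Divide row 1 by 1; eliminate column x1 from the other rows.
After both pivots, the entry at constraint row 1, column x3 is 1.

1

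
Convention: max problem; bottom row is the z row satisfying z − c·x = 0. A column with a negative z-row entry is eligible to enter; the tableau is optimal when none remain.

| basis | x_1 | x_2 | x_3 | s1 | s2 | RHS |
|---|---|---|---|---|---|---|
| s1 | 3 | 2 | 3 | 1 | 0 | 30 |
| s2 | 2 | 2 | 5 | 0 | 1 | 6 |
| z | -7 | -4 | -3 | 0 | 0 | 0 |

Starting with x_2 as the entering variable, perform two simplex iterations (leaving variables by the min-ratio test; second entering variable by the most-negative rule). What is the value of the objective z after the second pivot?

21

Ratio test on column x_2 — row 1: 30/2 = 15; row 2: 6/2 = 3. Minimum is 3 at row 2 (s2 leaves); pivot element 2.
Pivot on row 2; the z-row RHS becomes 0 − (-4)·3 = 12.
Next entering variable (most negative z-row entry -3): x_1.
Ratio test on column x_1 — row 1: 24/1 = 24; row 2: 3/1 = 3. Minimum is 3 at row 2 (x_2 leaves); pivot element 1.
After the second pivot the z-row RHS is 12 − (-3)·3 = 21.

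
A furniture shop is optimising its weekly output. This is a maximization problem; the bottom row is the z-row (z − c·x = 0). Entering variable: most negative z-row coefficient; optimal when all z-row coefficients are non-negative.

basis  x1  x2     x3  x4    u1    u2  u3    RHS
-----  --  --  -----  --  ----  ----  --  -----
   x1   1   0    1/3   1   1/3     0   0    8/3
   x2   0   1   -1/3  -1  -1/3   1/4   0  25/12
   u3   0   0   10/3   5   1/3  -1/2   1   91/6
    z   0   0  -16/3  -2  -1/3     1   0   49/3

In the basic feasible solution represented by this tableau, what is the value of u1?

u1 is not in the basis, so in the current basic feasible solution u1 = 0.

0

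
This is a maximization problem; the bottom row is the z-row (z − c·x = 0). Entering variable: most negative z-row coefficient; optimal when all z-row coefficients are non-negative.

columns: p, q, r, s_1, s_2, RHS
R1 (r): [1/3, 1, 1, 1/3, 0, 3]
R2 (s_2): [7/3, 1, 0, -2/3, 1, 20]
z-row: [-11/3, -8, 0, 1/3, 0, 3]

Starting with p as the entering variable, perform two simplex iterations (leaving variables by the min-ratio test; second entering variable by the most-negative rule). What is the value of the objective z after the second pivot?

Ratio test on column p — row 1: 3/(1/3) = 9; row 2: 20/(7/3) = 60/7. Minimum is 60/7 at row 2 (s_2 leaves); pivot element 7/3.
Pivot on row 2; the z-row RHS becomes 3 − (-11/3)·(60/7) = 241/7.
Next entering variable (most negative z-row entry -45/7): q.
Ratio test on column q — row 1: (1/7)/(6/7) = 1/6; row 2: (60/7)/(3/7) = 20. Minimum is 1/6 at row 1 (r leaves); pivot element 6/7.
After the second pivot the z-row RHS is 241/7 − (-45/7)·(1/6) = 71/2.

71/2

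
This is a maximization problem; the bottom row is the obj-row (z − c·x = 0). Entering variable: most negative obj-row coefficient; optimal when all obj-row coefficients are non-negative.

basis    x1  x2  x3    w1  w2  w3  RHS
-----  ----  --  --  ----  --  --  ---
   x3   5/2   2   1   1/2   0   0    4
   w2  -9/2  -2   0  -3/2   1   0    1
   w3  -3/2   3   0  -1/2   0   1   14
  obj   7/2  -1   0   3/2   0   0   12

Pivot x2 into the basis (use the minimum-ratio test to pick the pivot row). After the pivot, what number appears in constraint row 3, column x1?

Ratio test on column x2 — row 1: 4/2 = 2; row 2: entry -2 ≤ 0; row 3: 14/3 = 14/3. Minimum is 2 at row 1 (x3 leaves); pivot element 2.
Divide row 1 by 2; eliminate column x2 from the other rows.
Row 3 update in column x1: -3/2 − 3·(5/4) = -21/4.

-21/4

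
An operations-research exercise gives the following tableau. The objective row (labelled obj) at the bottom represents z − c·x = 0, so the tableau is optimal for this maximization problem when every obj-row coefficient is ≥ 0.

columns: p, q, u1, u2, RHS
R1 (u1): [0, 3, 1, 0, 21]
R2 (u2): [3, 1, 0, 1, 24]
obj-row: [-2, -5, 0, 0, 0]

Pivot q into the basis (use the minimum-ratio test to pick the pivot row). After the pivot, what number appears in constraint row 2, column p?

Ratio test on column q — row 1: 21/3 = 7; row 2: 24/1 = 24. Minimum is 7 at row 1 (u1 leaves); pivot element 3.
Divide row 1 by 3; eliminate column q from the other rows.
Row 2 update in column p: 3 − 1·0 = 3.

3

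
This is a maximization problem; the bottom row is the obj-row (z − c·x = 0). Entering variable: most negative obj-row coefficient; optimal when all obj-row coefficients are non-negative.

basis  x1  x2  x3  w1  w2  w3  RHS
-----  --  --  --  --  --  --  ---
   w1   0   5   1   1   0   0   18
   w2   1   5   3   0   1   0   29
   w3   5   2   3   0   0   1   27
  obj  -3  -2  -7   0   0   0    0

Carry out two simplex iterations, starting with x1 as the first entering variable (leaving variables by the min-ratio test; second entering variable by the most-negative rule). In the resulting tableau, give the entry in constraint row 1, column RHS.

Ratio test on column x1 — row 1: entry 0 ≤ 0; row 2: 29/1 = 29; row 3: 27/5 = 27/5. Minimum is 27/5 at row 3 (w3 leaves); pivot element 5.
Divide row 3 by 5; eliminate column x1 from the other rows.
Second iteration: most negative obj-row entry is -26/5 in column x3, so x3 enters.
Ratio test on column x3 — row 1: 18/1 = 18; row 2: (118/5)/(12/5) = 59/6; row 3: (27/5)/(3/5) = 9. Minimum is 9 at row 3 (x1 leaves); pivot element 3/5.
Divide row 3 by 3/5; eliminate column x3 from the other rows.
After both pivots, the entry at constraint row 1, column RHS is 9.

9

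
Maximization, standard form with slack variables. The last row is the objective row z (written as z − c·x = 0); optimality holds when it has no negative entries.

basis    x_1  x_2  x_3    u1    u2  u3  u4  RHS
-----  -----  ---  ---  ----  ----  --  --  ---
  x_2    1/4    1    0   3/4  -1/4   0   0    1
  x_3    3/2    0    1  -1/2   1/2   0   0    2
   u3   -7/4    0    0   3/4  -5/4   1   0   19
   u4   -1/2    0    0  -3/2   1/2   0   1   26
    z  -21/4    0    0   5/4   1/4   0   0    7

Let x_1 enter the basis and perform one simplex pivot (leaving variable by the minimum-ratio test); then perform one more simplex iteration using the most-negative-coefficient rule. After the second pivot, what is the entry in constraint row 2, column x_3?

Ratio test on column x_1 — row 1: 1/(1/4) = 4; row 2: 2/(3/2) = 4/3; row 3: entry -7/4 ≤ 0; row 4: entry -1/2 ≤ 0. Minimum is 4/3 at row 2 (x_3 leaves); pivot element 3/2.
Divide row 2 by 3/2; eliminate column x_1 from the other rows.
Second iteration: most negative z-row entry is -1/2 in column u1, so u1 enters.
Ratio test on column u1 — row 1: (2/3)/(5/6) = 4/5; row 2: entry -1/3 ≤ 0; row 3: (64/3)/(1/6) = 128; row 4: entry -5/3 ≤ 0. Minimum is 4/5 at row 1 (x_2 leaves); pivot element 5/6.
Divide row 1 by 5/6; eliminate column u1 from the other rows.
After both pivots, the entry at constraint row 2, column x_3 is 3/5.

3/5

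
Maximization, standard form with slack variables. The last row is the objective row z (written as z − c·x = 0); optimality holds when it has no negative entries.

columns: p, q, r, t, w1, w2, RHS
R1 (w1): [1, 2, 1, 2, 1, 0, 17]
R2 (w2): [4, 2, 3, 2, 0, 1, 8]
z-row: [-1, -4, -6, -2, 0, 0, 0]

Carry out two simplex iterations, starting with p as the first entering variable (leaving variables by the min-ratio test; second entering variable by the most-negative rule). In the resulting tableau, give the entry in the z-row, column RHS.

Ratio test on column p — row 1: 17/1 = 17; row 2: 8/4 = 2. Minimum is 2 at row 2 (w2 leaves); pivot element 4.
Divide row 2 by 4; eliminate column p from the other rows.
Second iteration: most negative z-row entry is -21/4 in column r, so r enters.
Ratio test on column r — row 1: 15/(1/4) = 60; row 2: 2/(3/4) = 8/3. Minimum is 8/3 at row 2 (p leaves); pivot element 3/4.
Divide row 2 by 3/4; eliminate column r from the other rows.
After both pivots, the entry at the z-row, column RHS is 16.

16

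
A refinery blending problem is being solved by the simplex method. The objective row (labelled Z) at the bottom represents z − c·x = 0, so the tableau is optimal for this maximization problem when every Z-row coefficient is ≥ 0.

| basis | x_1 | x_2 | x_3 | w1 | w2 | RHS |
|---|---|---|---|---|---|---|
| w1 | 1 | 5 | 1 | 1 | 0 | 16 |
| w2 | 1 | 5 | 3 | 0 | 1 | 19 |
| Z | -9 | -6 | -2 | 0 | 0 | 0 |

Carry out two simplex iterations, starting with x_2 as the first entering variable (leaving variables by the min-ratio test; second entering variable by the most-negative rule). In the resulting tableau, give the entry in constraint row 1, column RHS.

Ratio test on column x_2 — row 1: 16/5 = 16/5; row 2: 19/5 = 19/5. Minimum is 16/5 at row 1 (w1 leaves); pivot element 5.
Divide row 1 by 5; eliminate column x_2 from the other rows.
Second iteration: most negative Z-row entry is -39/5 in column x_1, so x_1 enters.
Ratio test on column x_1 — row 1: (16/5)/(1/5) = 16; row 2: entry 0 ≤ 0. Minimum is 16 at row 1 (x_2 leaves); pivot element 1/5.
Divide row 1 by 1/5; eliminate column x_1 from the other rows.
After both pivots, the entry at constraint row 1, column RHS is 16.

16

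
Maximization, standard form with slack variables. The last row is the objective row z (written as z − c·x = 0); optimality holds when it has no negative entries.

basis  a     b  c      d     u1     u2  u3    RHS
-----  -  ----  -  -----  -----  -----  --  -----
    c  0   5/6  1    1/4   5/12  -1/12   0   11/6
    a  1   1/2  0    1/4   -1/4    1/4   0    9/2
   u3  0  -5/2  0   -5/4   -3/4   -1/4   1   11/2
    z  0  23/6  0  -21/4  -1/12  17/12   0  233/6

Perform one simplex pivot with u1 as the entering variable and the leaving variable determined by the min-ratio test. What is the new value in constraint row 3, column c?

9/5

Ratio test on column u1 — row 1: (11/6)/(5/12) = 22/5; row 2: entry -1/4 ≤ 0; row 3: entry -3/4 ≤ 0. Minimum is 22/5 at row 1 (c leaves); pivot element 5/12.
Divide row 1 by 5/12; eliminate column u1 from the other rows.
Row 3 update in column c: 0 − (-3/4)·(12/5) = 9/5.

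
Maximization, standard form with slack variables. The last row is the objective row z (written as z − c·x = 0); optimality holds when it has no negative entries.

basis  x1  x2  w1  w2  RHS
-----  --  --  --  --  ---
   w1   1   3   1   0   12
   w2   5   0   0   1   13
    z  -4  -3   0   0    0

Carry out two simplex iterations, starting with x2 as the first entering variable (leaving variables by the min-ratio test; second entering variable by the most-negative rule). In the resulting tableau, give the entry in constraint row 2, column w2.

1/5

Ratio test on column x2 — row 1: 12/3 = 4; row 2: entry 0 ≤ 0. Minimum is 4 at row 1 (w1 leaves); pivot element 3.
Divide row 1 by 3; eliminate column x2 from the other rows.
Second iteration: most negative z-row entry is -3 in column x1, so x1 enters.
Ratio test on column x1 — row 1: 4/(1/3) = 12; row 2: 13/5 = 13/5. Minimum is 13/5 at row 2 (w2 leaves); pivot element 5.
Divide row 2 by 5; eliminate column x1 from the other rows.
After both pivots, the entry at constraint row 2, column w2 is 1/5.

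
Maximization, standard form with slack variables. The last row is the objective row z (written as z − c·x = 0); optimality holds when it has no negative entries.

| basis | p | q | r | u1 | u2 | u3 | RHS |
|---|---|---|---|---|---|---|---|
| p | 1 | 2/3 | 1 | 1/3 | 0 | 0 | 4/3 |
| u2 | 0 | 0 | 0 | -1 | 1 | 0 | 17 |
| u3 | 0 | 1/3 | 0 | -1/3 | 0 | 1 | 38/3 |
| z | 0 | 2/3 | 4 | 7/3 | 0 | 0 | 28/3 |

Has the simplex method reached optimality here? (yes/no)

Every z-row coefficient is ≥ 0, so the tableau is optimal.

yes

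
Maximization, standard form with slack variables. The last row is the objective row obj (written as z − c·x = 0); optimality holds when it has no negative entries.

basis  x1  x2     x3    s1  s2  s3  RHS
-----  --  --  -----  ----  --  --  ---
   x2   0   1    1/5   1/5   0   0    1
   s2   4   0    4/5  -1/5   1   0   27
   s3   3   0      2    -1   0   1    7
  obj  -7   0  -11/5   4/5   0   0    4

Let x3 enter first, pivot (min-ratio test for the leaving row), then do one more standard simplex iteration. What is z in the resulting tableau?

Ratio test on column x3 — row 1: 1/(1/5) = 5; row 2: 27/(4/5) = 135/4; row 3: 7/2 = 7/2. Minimum is 7/2 at row 3 (s3 leaves); pivot element 2.
Pivot on row 3; the obj-row RHS becomes 4 − (-11/5)·(7/2) = 117/10.
Next entering variable (most negative obj-row entry -37/10): x1.
Ratio test on column x1 — row 1: entry -3/10 ≤ 0; row 2: (121/5)/(14/5) = 121/14; row 3: (7/2)/(3/2) = 7/3. Minimum is 7/3 at row 3 (x3 leaves); pivot element 3/2.
After the second pivot the obj-row RHS is 117/10 − (-37/10)·(7/3) = 61/3.

61/3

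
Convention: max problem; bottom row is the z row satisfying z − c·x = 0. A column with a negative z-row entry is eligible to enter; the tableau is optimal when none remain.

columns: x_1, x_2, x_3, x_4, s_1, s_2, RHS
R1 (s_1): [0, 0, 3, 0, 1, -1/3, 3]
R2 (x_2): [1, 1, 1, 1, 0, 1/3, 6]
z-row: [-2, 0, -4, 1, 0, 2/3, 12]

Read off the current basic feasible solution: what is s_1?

s_1 is basic (row 1); its value is the RHS of that row, 3.

3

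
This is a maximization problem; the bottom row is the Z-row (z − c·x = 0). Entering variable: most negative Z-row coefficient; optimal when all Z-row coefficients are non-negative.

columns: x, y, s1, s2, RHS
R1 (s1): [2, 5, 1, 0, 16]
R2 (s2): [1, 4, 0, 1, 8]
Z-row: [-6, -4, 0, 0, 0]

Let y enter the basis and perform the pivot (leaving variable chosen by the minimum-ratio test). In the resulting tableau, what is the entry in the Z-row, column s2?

Ratio test on column y — row 1: 16/5 = 16/5; row 2: 8/4 = 2. Minimum is 2 at row 2 (s2 leaves); pivot element 4.
Divide row 2 by 4; eliminate column y from the other rows.
Z-row update in column s2: 0 − (-4)·(1/4) = 1.

1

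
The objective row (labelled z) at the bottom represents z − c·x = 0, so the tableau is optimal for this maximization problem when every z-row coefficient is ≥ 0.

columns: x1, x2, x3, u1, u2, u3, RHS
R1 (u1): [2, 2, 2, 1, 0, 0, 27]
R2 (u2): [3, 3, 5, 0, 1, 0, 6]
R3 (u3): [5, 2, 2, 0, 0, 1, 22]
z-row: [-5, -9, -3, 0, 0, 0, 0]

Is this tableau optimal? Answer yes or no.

no

The z-row has a negative entry -9 in column x2, so it is not optimal.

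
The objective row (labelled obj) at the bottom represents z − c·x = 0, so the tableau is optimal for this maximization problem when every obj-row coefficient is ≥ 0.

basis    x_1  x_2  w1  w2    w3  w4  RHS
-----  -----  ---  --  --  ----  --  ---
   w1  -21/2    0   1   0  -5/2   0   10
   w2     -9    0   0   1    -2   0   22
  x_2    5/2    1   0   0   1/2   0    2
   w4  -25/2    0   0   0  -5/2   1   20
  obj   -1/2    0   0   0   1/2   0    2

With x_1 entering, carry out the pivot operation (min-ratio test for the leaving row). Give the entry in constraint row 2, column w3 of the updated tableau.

-1/5

Ratio test on column x_1 — row 1: entry -21/2 ≤ 0; row 2: entry -9 ≤ 0; row 3: 2/(5/2) = 4/5; row 4: entry -25/2 ≤ 0. Minimum is 4/5 at row 3 (x_2 leaves); pivot element 5/2.
Divide row 3 by 5/2; eliminate column x_1 from the other rows.
Row 2 update in column w3: -2 − (-9)·(1/5) = -1/5.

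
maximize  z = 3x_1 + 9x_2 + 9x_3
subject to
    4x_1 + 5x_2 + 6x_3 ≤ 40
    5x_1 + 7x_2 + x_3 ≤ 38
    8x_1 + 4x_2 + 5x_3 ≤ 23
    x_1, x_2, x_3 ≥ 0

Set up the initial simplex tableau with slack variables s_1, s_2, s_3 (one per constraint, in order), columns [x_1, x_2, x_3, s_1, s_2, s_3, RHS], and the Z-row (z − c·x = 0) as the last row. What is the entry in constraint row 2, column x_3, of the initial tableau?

1

Constraint 2 has coefficient 1 on x_3.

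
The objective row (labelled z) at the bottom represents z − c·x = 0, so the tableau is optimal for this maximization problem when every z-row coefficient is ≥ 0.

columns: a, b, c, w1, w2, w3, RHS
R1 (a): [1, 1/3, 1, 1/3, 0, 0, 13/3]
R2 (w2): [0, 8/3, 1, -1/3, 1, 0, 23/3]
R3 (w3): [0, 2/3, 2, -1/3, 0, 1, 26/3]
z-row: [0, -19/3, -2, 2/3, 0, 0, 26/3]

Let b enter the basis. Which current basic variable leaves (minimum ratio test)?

w2

Column b entries and ratios — a: (13/3)/(1/3) = 13; w2: (23/3)/(8/3) = 23/8; w3: (26/3)/(2/3) = 13.
Smallest ratio is 23/8 in the row of w2, so w2 leaves.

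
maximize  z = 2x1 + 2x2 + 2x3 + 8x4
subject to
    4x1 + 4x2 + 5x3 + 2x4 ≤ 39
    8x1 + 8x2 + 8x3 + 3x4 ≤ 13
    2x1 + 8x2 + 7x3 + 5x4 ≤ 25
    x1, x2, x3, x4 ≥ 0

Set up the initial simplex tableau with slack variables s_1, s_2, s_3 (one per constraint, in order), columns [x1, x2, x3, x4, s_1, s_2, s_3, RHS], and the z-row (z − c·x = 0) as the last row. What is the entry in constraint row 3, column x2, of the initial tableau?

Constraint 3 has coefficient 8 on x2.

8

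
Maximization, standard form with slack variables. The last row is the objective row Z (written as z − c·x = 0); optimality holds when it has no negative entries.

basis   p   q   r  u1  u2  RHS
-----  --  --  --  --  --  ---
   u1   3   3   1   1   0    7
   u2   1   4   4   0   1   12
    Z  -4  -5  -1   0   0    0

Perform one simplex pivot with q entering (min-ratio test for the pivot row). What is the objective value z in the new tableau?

Ratio test on column q — row 1: 7/3 = 7/3; row 2: 12/4 = 3. Minimum is 7/3 at row 1 (u1 leaves); pivot element 3.
Pivot on row 1; the Z-row RHS becomes 0 − (-5)·(7/3) = 35/3.

35/3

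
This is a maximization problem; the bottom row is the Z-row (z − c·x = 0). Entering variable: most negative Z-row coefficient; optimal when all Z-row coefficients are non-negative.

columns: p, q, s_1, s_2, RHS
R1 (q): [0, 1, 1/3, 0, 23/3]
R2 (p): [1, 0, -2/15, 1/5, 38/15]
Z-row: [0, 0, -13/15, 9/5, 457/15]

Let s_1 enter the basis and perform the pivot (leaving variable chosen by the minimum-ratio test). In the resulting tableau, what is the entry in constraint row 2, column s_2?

1/5

Ratio test on column s_1 — row 1: (23/3)/(1/3) = 23; row 2: entry -2/15 ≤ 0. Minimum is 23 at row 1 (q leaves); pivot element 1/3.
Divide row 1 by 1/3; eliminate column s_1 from the other rows.
Row 2 update in column s_2: 1/5 − (-2/15)·0 = 1/5.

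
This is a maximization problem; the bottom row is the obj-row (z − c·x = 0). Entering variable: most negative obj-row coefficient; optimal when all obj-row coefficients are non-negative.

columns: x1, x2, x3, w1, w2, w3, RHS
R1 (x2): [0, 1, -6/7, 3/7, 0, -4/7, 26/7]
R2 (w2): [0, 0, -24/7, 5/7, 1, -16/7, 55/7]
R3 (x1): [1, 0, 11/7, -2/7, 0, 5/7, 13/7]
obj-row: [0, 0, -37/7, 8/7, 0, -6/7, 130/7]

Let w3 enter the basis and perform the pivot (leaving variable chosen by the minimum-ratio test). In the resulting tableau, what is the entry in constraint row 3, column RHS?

13/5

Ratio test on column w3 — row 1: entry -4/7 ≤ 0; row 2: entry -16/7 ≤ 0; row 3: (13/7)/(5/7) = 13/5. Minimum is 13/5 at row 3 (x1 leaves); pivot element 5/7.
Divide row 3 by 5/7; eliminate column w3 from the other rows.
In the new row 3, the RHS entry is the old entry divided by the pivot: (13/7)/(5/7) = 13/5.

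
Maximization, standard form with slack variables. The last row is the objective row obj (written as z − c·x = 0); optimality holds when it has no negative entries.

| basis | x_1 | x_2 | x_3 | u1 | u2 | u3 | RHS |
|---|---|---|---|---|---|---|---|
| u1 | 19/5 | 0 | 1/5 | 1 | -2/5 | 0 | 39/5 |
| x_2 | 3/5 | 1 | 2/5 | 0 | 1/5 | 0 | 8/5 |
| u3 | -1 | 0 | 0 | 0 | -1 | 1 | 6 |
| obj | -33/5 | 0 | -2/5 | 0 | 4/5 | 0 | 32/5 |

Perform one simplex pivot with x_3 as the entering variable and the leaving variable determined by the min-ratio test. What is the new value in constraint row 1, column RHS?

Ratio test on column x_3 — row 1: (39/5)/(1/5) = 39; row 2: (8/5)/(2/5) = 4; row 3: entry 0 ≤ 0. Minimum is 4 at row 2 (x_2 leaves); pivot element 2/5.
Divide row 2 by 2/5; eliminate column x_3 from the other rows.
Row 1 update in column RHS: 39/5 − (1/5)·4 = 7.

7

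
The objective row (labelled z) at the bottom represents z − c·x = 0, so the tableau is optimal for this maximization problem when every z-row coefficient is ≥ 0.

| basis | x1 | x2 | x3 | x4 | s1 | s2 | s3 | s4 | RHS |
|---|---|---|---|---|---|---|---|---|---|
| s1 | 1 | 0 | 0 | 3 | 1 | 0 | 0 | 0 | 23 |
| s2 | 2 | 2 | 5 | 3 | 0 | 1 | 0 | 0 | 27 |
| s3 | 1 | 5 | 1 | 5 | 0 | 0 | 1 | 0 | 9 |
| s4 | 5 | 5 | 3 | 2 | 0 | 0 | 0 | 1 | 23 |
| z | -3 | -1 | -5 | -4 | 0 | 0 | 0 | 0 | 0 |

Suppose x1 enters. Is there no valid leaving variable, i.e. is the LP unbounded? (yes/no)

Column x1 has positive entries in row(s) 1, 2, 3, 4, so the ratio test bounds it — not unbounded.

no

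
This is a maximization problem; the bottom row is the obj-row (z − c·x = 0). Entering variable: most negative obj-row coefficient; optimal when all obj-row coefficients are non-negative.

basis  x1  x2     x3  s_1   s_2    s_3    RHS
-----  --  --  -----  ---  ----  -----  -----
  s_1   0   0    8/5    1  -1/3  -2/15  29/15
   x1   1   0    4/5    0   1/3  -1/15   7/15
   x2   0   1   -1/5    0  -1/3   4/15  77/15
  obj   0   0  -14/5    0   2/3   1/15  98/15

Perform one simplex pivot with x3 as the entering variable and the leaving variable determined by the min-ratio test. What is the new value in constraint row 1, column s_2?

-1

Ratio test on column x3 — row 1: (29/15)/(8/5) = 29/24; row 2: (7/15)/(4/5) = 7/12; row 3: entry -1/5 ≤ 0. Minimum is 7/12 at row 2 (x1 leaves); pivot element 4/5.
Divide row 2 by 4/5; eliminate column x3 from the other rows.
Row 1 update in column s_2: -1/3 − (8/5)·(5/12) = -1.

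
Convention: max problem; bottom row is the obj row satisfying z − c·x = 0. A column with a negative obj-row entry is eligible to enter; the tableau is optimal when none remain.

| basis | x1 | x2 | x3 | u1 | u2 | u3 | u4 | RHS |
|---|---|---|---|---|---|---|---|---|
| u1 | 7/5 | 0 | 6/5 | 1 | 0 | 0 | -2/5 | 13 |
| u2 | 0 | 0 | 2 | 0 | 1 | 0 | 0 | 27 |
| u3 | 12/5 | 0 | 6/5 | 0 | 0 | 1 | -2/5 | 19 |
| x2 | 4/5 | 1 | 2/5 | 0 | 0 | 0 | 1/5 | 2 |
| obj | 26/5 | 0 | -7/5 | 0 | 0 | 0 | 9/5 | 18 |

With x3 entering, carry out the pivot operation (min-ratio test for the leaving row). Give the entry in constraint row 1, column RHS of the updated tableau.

Ratio test on column x3 — row 1: 13/(6/5) = 65/6; row 2: 27/2 = 27/2; row 3: 19/(6/5) = 95/6; row 4: 2/(2/5) = 5. Minimum is 5 at row 4 (x2 leaves); pivot element 2/5.
Divide row 4 by 2/5; eliminate column x3 from the other rows.
Row 1 update in column RHS: 13 − (6/5)·5 = 7.

7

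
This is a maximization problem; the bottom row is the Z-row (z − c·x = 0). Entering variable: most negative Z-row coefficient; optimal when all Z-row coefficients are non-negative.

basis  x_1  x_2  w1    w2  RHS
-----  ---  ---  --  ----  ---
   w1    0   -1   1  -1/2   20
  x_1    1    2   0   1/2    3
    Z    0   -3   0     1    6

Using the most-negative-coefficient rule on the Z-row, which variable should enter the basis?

Negative Z-row entries: x_2: -3.
The most negative is -3 in column x_2, so x_2 enters.

x_2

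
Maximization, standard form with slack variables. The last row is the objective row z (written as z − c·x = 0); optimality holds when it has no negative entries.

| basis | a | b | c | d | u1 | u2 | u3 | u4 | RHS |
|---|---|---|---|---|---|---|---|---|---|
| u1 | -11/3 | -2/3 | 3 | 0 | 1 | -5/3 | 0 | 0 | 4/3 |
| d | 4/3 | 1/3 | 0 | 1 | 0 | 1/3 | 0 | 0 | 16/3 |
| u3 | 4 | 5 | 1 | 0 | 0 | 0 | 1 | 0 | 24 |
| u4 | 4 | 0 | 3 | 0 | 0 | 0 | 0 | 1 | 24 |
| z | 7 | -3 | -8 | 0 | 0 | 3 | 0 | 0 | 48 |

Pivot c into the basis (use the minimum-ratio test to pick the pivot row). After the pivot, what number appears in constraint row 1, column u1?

1/3

Ratio test on column c — row 1: (4/3)/3 = 4/9; row 2: entry 0 ≤ 0; row 3: 24/1 = 24; row 4: 24/3 = 8. Minimum is 4/9 at row 1 (u1 leaves); pivot element 3.
Divide row 1 by 3; eliminate column c from the other rows.
In the new row 1, the u1 entry is the old entry divided by the pivot: 1/3 = 1/3.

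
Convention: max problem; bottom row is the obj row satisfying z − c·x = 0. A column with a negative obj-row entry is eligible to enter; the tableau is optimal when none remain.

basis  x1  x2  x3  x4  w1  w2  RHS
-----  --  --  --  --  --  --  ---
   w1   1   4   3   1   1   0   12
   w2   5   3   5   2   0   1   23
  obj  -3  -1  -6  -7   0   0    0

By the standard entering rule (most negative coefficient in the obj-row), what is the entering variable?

Negative obj-row entries: x1: -3, x2: -1, x3: -6, x4: -7.
The most negative is -7 in column x4, so x4 enters.

x4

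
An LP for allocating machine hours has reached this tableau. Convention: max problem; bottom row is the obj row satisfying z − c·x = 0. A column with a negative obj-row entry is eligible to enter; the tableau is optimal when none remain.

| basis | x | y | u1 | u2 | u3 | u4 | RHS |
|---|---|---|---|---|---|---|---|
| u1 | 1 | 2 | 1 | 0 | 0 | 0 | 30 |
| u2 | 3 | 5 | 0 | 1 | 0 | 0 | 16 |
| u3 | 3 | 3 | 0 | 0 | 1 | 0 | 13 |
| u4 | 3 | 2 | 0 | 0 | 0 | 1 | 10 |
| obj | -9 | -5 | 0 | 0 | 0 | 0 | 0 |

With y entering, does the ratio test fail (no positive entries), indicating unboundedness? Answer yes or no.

Column y has positive entries in row(s) 1, 2, 3, 4, so the ratio test bounds it — not unbounded.

no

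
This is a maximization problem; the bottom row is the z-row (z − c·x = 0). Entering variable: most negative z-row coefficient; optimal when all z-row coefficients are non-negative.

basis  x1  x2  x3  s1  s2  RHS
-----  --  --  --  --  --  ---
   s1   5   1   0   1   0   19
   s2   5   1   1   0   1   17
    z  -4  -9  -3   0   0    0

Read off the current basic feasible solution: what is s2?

s2 is basic (row 2); its value is the RHS of that row, 17.

17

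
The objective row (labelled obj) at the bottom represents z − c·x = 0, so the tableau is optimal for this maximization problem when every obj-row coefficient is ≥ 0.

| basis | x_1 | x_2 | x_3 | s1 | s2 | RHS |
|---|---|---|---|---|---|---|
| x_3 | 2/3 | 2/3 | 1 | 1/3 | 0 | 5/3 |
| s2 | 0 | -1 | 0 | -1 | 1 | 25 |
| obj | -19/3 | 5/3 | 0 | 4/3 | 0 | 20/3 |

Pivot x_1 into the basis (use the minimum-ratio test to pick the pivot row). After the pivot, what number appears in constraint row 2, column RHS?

25

Ratio test on column x_1 — row 1: (5/3)/(2/3) = 5/2; row 2: entry 0 ≤ 0. Minimum is 5/2 at row 1 (x_3 leaves); pivot element 2/3.
Divide row 1 by 2/3; eliminate column x_1 from the other rows.
Row 2 update in column RHS: 25 − 0·(5/2) = 25.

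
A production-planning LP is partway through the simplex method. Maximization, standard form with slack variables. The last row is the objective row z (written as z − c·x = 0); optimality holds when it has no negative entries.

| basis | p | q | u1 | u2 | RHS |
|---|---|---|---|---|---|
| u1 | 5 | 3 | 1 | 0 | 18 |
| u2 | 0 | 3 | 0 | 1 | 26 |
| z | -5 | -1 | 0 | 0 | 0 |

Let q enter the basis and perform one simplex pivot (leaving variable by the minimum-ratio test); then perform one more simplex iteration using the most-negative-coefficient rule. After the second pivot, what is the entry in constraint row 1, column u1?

1/5

Ratio test on column q — row 1: 18/3 = 6; row 2: 26/3 = 26/3. Minimum is 6 at row 1 (u1 leaves); pivot element 3.
Divide row 1 by 3; eliminate column q from the other rows.
Second iteration: most negative z-row entry is -10/3 in column p, so p enters.
Ratio test on column p — row 1: 6/(5/3) = 18/5; row 2: entry -5 ≤ 0. Minimum is 18/5 at row 1 (q leaves); pivot element 5/3.
Divide row 1 by 5/3; eliminate column p from the other rows.
After both pivots, the entry at constraint row 1, column u1 is 1/5.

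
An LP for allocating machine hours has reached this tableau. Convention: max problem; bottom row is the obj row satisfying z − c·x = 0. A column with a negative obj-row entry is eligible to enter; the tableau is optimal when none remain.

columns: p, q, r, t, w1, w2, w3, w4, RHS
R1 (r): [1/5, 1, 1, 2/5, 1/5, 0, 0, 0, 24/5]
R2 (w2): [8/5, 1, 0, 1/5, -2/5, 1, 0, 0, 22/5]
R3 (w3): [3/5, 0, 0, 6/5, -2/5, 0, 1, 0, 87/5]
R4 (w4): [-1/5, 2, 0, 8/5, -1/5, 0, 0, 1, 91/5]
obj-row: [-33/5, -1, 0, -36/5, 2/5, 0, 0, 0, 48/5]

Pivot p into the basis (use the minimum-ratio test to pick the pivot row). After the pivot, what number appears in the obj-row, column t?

-51/8

Ratio test on column p — row 1: (24/5)/(1/5) = 24; row 2: (22/5)/(8/5) = 11/4; row 3: (87/5)/(3/5) = 29; row 4: entry -1/5 ≤ 0. Minimum is 11/4 at row 2 (w2 leaves); pivot element 8/5.
Divide row 2 by 8/5; eliminate column p from the other rows.
obj-row update in column t: -36/5 − (-33/5)·(1/8) = -51/8.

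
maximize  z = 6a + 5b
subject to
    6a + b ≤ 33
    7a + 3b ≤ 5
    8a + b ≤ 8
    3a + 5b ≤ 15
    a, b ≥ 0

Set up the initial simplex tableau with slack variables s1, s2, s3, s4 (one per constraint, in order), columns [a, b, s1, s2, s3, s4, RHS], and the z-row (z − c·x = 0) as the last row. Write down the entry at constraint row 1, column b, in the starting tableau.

Constraint 1 has coefficient 1 on b.

1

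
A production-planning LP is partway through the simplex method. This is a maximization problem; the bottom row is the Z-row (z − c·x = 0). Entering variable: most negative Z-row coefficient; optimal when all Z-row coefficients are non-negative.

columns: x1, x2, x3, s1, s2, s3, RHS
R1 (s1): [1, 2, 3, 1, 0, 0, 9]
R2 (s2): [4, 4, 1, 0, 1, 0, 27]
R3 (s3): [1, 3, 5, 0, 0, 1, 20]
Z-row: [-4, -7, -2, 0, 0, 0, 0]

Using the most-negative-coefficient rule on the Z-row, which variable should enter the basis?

x2

Negative Z-row entries: x1: -4, x2: -7, x3: -2.
The most negative is -7 in column x2, so x2 enters.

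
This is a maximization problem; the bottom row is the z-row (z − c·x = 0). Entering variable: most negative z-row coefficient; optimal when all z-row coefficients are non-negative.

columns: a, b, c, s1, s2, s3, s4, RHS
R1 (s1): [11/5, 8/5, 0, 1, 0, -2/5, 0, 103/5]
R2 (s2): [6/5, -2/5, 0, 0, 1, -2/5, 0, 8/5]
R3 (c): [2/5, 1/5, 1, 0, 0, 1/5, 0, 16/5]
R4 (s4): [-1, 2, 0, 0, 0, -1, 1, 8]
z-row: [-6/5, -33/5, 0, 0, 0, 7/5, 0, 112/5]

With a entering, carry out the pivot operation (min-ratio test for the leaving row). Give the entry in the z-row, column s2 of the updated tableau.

1

Ratio test on column a — row 1: (103/5)/(11/5) = 103/11; row 2: (8/5)/(6/5) = 4/3; row 3: (16/5)/(2/5) = 8; row 4: entry -1 ≤ 0. Minimum is 4/3 at row 2 (s2 leaves); pivot element 6/5.
Divide row 2 by 6/5; eliminate column a from the other rows.
z-row update in column s2: 0 − (-6/5)·(5/6) = 1.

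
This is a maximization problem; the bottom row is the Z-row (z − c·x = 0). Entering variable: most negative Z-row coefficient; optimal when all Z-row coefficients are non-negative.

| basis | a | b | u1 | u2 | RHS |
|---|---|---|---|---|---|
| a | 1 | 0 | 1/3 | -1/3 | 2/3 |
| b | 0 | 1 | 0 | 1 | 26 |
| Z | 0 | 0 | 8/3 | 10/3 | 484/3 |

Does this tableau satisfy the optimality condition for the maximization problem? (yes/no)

Every Z-row coefficient is ≥ 0, so the tableau is optimal.

yes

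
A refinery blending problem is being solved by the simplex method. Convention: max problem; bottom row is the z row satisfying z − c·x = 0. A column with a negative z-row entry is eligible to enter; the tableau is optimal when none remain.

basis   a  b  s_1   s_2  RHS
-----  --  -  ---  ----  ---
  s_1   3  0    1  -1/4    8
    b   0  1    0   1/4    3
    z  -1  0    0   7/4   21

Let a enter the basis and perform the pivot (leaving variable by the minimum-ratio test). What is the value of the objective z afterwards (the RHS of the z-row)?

Ratio test on column a — row 1: 8/3 = 8/3; row 2: entry 0 ≤ 0. Minimum is 8/3 at row 1 (s_1 leaves); pivot element 3.
Pivot on row 1; the z-row RHS becomes 21 − (-1)·(8/3) = 71/3.

71/3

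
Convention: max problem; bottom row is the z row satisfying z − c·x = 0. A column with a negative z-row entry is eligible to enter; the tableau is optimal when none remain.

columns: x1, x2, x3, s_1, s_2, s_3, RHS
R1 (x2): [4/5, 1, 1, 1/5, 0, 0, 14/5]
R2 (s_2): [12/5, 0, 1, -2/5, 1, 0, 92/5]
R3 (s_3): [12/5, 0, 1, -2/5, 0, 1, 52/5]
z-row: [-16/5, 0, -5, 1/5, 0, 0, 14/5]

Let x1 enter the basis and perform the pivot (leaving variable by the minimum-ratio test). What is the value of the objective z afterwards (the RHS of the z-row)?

Ratio test on column x1 — row 1: (14/5)/(4/5) = 7/2; row 2: (92/5)/(12/5) = 23/3; row 3: (52/5)/(12/5) = 13/3. Minimum is 7/2 at row 1 (x2 leaves); pivot element 4/5.
Pivot on row 1; the z-row RHS becomes 14/5 − (-16/5)·(7/2) = 14.

14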